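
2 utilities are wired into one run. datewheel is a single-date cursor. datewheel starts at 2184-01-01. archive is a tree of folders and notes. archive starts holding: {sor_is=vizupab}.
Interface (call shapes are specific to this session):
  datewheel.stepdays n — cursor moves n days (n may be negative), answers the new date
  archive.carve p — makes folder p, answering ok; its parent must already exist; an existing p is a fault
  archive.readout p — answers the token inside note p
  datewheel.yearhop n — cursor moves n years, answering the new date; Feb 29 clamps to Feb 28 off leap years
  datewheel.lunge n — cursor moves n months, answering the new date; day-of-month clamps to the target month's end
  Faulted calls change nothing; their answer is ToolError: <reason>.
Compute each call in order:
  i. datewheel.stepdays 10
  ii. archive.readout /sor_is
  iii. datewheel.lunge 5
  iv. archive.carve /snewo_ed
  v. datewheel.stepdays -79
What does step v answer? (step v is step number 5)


Answer: 2184-03-24

Derivation:
I invoke datewheel.stepdays with n='10', → 2184-01-11.
Next I call archive.readout with p='/sor_is', — result: vizupab.
I try datewheel.lunge with n='5', and see 2184-06-11.
I run archive.carve with p='/snewo_ed': ok.
Using datewheel.stepdays with n='-79', → 2184-03-24.


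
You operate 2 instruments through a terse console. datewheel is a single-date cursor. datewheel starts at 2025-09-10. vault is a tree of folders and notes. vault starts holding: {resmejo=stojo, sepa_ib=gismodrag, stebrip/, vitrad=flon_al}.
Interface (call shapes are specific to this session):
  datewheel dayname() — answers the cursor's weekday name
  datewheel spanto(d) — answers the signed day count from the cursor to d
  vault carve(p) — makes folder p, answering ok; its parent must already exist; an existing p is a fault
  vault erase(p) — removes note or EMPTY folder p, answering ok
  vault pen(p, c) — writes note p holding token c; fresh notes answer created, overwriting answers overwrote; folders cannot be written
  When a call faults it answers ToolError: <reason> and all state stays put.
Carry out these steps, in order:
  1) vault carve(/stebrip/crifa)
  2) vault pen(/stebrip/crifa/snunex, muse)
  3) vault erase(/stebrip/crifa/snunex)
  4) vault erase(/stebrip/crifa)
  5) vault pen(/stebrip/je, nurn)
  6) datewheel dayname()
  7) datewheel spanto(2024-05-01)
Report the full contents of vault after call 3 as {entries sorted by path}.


Invoking vault carve passing p→/stebrip/crifa, yielding ok.
I use vault pen passing p→/stebrip/crifa/snunex, c→muse, yielding created.
I call vault erase passing p→/stebrip/crifa/snunex, yielding ok.
Using vault erase passing p→/stebrip/crifa, which returns ok.
I try vault pen passing p→/stebrip/je, c→nurn, and observe created.
Now I run datewheel dayname(), and get Wednesday.
Invoking datewheel spanto passing d→2024-05-01, and observe -497.

Answer: {resmejo=stojo, sepa_ib=gismodrag, stebrip/, stebrip/crifa/, vitrad=flon_al}


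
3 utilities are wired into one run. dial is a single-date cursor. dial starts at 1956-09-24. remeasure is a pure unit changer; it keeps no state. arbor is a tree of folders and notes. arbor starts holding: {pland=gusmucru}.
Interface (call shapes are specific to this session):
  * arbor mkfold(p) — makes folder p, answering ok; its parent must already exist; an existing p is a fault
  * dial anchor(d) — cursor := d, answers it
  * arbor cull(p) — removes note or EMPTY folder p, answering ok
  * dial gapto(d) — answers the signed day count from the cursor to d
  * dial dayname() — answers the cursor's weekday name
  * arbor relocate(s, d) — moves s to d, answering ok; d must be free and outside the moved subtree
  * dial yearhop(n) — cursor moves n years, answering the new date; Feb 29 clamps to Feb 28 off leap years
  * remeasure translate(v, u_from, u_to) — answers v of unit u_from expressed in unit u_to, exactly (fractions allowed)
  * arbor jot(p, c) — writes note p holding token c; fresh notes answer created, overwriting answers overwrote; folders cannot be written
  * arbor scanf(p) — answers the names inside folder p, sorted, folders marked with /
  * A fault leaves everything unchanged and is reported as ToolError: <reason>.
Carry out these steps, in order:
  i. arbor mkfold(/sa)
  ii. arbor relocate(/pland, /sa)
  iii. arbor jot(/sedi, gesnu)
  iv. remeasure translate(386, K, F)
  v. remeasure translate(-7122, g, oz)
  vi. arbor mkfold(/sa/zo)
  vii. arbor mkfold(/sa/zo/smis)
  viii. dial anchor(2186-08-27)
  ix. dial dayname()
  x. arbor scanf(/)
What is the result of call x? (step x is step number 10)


Answer: [pland, sa/, sedi]

Derivation:
% arbor mkfold(/sa) ~> ok
% arbor relocate(/pland, /sa) ~> ToolError: exists
% arbor jot(/sedi, gesnu) ~> created
% remeasure translate(386, K, F) ~> 23513/100
% remeasure translate(-7122, g, oz) ~> -11395200000/45359237
% arbor mkfold(/sa/zo) ~> ok
% arbor mkfold(/sa/zo/smis) ~> ok
% dial anchor(2186-08-27) ~> 2186-08-27
% dial dayname() ~> Sunday
% arbor scanf(/) ~> [pland, sa/, sedi]


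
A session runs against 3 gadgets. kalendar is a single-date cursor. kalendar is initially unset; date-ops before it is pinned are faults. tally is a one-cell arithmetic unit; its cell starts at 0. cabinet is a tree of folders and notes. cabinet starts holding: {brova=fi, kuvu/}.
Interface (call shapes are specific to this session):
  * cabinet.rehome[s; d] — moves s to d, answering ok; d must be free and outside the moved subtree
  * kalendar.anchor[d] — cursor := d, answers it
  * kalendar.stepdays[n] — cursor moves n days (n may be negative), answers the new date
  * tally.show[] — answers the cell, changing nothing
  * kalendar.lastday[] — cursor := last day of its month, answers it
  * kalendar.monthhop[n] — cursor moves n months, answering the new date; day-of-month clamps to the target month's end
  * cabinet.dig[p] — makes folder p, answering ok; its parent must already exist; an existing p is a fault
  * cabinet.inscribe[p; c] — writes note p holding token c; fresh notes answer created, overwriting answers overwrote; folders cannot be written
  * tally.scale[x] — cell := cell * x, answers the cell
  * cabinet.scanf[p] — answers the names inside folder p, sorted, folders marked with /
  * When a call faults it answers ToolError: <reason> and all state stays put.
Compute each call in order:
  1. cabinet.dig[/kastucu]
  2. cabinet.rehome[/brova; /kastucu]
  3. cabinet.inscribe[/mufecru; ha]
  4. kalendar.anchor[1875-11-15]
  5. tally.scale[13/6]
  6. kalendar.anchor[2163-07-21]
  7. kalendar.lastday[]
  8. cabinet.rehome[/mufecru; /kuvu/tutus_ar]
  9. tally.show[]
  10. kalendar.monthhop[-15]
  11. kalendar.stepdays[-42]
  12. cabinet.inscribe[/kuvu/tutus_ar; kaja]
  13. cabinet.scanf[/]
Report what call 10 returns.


Answer: 2162-04-30

Derivation:
==> dig(p: /kastucu)
<== ok
==> rehome(s: /brova, d: /kastucu)
<== ToolError: exists
==> inscribe(p: /mufecru, c: ha)
<== created
==> anchor(d: 1875-11-15)
<== 1875-11-15
==> scale(x: 13/6)
<== 0
==> anchor(d: 2163-07-21)
<== 2163-07-21
==> lastday()
<== 2163-07-31
==> rehome(s: /mufecru, d: /kuvu/tutus_ar)
<== ok
==> show()
<== 0
==> monthhop(n: -15)
<== 2162-04-30
==> stepdays(n: -42)
<== 2162-03-19
==> inscribe(p: /kuvu/tutus_ar, c: kaja)
<== overwrote
==> scanf(p: /)
<== [brova, kastucu/, kuvu/]


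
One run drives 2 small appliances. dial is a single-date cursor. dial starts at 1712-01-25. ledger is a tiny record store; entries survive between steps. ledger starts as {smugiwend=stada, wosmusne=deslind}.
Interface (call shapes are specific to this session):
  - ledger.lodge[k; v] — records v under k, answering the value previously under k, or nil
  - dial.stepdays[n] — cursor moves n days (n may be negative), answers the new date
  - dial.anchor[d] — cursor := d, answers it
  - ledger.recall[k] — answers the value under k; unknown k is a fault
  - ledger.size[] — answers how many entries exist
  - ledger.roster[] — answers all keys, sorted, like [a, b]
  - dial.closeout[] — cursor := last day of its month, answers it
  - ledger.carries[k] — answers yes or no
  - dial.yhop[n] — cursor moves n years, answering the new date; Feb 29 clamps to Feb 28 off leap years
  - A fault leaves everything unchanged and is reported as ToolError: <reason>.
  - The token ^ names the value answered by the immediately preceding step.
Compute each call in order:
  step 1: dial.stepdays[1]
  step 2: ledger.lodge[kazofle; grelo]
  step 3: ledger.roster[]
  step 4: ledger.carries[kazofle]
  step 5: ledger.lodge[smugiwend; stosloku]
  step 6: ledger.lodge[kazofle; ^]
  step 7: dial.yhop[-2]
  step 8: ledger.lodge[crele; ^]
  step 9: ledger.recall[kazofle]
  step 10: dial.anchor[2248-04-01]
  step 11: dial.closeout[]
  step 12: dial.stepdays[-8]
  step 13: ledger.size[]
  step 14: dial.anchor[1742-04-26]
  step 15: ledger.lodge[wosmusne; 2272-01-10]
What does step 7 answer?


> dial.stepdays 1
= 1712-01-26
> ledger.lodge kazofle grelo
= nil
> ledger.roster
= [kazofle, smugiwend, wosmusne]
> ledger.carries kazofle
= yes
> ledger.lodge smugiwend stosloku
= stada
> ledger.lodge kazofle ^
= grelo
> dial.yhop -2
= 1710-01-26
> ledger.lodge crele ^
= nil
> ledger.recall kazofle
= stada
> dial.anchor 2248-04-01
= 2248-04-01
> dial.closeout
= 2248-04-30
> dial.stepdays -8
= 2248-04-22
> ledger.size
= 4
> dial.anchor 1742-04-26
= 1742-04-26
> ledger.lodge wosmusne 2272-01-10
= deslind

Answer: 1710-01-26


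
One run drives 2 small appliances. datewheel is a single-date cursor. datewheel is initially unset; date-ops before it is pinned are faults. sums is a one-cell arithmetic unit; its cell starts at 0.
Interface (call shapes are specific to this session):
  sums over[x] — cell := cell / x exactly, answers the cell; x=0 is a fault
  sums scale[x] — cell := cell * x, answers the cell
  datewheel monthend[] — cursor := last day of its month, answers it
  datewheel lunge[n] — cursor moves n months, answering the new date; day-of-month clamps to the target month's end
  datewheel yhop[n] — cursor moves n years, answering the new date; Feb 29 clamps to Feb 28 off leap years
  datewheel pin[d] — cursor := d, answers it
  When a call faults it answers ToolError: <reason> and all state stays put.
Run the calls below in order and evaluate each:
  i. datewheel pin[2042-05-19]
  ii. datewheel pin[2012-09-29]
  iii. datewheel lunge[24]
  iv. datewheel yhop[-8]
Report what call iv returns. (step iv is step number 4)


Answer: 2006-09-29

Derivation:
Act: datewheel pin[2042-05-19]
Obs: 2042-05-19
Act: datewheel pin[2012-09-29]
Obs: 2012-09-29
Act: datewheel lunge[24]
Obs: 2014-09-29
Act: datewheel yhop[-8]
Obs: 2006-09-29


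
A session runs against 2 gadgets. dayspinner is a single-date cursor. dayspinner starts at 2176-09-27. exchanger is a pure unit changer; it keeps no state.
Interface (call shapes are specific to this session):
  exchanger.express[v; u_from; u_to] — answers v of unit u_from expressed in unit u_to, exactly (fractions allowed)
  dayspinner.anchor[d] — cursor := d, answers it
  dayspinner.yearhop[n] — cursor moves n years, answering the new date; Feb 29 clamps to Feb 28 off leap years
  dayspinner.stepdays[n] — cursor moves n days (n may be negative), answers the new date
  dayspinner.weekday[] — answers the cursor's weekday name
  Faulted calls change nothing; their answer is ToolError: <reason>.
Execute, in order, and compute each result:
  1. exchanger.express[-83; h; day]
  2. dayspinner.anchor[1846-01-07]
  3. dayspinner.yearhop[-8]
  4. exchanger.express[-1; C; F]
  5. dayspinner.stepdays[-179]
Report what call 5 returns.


Answer: 1837-07-12

Derivation:
Next I call exchanger.express passing v→-83, u_from→h, u_to→day, — result: -83/24.
I try dayspinner.anchor passing d→1846-01-07, and observe 1846-01-07.
I try dayspinner.yearhop passing n→-8, yielding 1838-01-07.
Invoking exchanger.express passing v→-1, u_from→C, u_to→F, — result: 151/5.
I use dayspinner.stepdays passing n→-179, — result: 1837-07-12.


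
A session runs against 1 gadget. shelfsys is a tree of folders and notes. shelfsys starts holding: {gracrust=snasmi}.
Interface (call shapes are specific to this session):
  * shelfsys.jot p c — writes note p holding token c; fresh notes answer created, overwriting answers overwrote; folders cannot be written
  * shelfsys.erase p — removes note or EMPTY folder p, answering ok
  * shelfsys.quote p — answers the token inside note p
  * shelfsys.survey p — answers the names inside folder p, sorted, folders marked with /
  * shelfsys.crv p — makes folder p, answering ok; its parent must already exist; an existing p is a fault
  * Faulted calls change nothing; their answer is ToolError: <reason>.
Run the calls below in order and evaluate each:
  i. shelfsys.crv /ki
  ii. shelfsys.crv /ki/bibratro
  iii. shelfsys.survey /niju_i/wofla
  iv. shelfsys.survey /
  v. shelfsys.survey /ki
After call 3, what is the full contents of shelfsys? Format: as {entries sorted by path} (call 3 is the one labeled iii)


% crv /ki
= ok
% crv /ki/bibratro
= ok
% survey /niju_i/wofla
= ToolError: not found
% survey /
= [gracrust, ki/]
% survey /ki
= [bibratro/]

Answer: {gracrust=snasmi, ki/, ki/bibratro/}


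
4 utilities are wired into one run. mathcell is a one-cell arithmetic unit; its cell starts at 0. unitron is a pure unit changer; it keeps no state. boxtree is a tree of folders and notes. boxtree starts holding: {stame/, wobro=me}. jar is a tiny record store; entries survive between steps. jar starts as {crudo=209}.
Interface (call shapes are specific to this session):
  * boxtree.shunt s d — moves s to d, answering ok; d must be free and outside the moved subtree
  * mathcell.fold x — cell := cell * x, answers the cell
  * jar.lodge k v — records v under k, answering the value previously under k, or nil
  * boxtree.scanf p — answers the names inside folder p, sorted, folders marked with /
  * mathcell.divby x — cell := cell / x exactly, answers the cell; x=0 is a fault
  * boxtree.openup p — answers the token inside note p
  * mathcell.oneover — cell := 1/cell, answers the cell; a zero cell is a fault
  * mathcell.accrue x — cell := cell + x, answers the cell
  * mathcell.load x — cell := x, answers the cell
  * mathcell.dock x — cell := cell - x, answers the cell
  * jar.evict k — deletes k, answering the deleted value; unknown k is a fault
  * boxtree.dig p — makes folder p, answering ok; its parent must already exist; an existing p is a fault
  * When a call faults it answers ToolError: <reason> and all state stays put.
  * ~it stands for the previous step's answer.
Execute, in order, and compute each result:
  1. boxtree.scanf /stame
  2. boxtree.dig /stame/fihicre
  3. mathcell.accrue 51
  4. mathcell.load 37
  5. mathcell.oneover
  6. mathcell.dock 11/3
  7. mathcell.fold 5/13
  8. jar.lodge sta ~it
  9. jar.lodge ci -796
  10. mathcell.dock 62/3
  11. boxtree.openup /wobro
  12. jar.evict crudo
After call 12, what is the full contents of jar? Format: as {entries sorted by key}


·→ scanf(p→/stame)
·← []
·→ dig(p→/stame/fihicre)
·← ok
·→ accrue(x→51)
·← 51
·→ load(x→37)
·← 37
·→ oneover()
·← 1/37
·→ dock(x→11/3)
·← -404/111
·→ fold(x→5/13)
·← -2020/1443
·→ lodge(k→sta, v→~it)
·← nil
·→ lodge(k→ci, v→-796)
·← nil
·→ dock(x→62/3)
·← -10614/481
·→ openup(p→/wobro)
·← me
·→ evict(k→crudo)
·← 209

Answer: {ci=-796, sta=-2020/1443}


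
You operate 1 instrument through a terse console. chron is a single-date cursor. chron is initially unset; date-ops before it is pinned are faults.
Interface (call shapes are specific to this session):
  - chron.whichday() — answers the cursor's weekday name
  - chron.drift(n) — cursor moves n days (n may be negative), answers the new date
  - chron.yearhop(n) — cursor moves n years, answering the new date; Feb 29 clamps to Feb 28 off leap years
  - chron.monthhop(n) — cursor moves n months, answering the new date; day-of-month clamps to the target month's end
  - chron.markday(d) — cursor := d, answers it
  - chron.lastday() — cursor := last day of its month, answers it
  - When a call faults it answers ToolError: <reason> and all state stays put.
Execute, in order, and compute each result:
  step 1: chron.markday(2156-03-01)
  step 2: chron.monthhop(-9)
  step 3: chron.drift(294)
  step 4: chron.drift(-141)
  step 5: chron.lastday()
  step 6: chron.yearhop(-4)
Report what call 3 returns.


>> chron.markday(d=2156-03-01)
<< 2156-03-01
>> chron.monthhop(n=-9)
<< 2155-06-01
>> chron.drift(n=294)
<< 2156-03-21
>> chron.drift(n=-141)
<< 2155-11-01
>> chron.lastday()
<< 2155-11-30
>> chron.yearhop(n=-4)
<< 2151-11-30

Answer: 2156-03-21


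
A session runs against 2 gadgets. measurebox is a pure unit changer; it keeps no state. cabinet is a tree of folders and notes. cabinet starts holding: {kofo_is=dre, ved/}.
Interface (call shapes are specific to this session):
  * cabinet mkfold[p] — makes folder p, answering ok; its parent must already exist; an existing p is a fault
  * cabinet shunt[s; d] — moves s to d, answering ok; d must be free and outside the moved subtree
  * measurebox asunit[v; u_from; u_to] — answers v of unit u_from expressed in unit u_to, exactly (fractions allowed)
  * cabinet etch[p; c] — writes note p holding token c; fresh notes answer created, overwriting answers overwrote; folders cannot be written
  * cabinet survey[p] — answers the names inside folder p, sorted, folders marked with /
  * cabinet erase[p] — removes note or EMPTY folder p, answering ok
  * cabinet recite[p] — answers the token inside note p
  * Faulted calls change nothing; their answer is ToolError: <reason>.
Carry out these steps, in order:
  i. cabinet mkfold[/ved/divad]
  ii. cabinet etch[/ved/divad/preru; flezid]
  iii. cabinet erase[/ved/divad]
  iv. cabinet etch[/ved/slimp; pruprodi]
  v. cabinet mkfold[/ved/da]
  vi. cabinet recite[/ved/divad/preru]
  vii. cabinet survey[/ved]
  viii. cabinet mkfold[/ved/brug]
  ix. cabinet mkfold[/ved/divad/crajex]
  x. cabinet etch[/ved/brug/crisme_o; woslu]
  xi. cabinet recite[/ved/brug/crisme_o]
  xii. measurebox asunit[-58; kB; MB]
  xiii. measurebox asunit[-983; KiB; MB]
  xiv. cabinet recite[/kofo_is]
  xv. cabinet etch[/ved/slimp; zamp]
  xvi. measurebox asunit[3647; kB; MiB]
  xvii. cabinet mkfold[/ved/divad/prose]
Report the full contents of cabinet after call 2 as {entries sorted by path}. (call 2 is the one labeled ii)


Answer: {kofo_is=dre, ved/, ved/divad/, ved/divad/preru=flezid}

Derivation:
Calling cabinet mkfold on p: /ved/divad, yielding ok.
I use cabinet etch on p: /ved/divad/preru, c: flezid, giving created.
I run cabinet erase on p: /ved/divad, → ToolError: not empty.
I try cabinet etch on p: /ved/slimp, c: pruprodi, — result: created.
I try cabinet mkfold on p: /ved/da, giving ok.
Now I run cabinet recite on p: /ved/divad/preru, giving flezid.
Now I run cabinet survey on p: /ved, and get [da/, divad/, slimp].
Calling cabinet mkfold on p: /ved/brug, giving ok.
Calling cabinet mkfold on p: /ved/divad/crajex, giving ok.
I use cabinet etch on p: /ved/brug/crisme_o, c: woslu, and observe created.
Invoking cabinet recite on p: /ved/brug/crisme_o, and see woslu.
I try measurebox asunit on v: -58, u_from: kB, u_to: MB, and get -29/500.
I try measurebox asunit on v: -983, u_from: KiB, u_to: MB, and observe -15728/15625.
Then cabinet recite on p: /kofo_is, which returns dre.
Next I call cabinet etch on p: /ved/slimp, c: zamp, and see overwrote.
I try measurebox asunit on v: 3647, u_from: kB, u_to: MiB, yielding 455875/131072.
I use cabinet mkfold on p: /ved/divad/prose, which returns ok.


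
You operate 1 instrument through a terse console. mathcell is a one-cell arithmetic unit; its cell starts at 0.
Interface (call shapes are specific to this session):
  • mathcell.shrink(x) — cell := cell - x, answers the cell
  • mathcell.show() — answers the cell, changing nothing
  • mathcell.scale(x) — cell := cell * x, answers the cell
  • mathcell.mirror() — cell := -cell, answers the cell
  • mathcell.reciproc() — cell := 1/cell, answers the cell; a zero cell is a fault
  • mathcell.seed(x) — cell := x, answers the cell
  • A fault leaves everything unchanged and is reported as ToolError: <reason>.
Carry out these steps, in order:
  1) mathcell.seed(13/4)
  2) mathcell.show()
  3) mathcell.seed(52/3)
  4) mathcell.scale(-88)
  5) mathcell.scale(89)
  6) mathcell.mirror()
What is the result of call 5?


Step: mathcell.seed[x=13/4]
Result: 13/4
Step: mathcell.show[]
Result: 13/4
Step: mathcell.seed[x=52/3]
Result: 52/3
Step: mathcell.scale[x=-88]
Result: -4576/3
Step: mathcell.scale[x=89]
Result: -407264/3
Step: mathcell.mirror[]
Result: 407264/3

Answer: -407264/3


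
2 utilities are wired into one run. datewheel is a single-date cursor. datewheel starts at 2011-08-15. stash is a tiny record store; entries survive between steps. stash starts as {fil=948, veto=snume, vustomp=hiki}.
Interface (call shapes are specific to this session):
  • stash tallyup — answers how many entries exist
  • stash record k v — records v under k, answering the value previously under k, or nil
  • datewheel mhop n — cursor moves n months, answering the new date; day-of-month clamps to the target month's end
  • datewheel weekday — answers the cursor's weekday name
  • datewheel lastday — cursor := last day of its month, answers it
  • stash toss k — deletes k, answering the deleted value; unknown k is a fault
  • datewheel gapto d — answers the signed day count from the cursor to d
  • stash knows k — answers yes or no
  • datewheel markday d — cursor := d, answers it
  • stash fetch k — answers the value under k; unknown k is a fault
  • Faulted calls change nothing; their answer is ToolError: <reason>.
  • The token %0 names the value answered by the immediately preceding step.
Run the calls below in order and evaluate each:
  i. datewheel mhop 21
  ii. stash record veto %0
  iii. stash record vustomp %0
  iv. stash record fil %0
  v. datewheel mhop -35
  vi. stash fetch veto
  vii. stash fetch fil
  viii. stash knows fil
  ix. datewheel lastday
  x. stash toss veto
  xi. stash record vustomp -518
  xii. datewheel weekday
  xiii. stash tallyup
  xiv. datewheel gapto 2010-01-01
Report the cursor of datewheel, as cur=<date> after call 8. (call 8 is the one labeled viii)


Answer: cur=2010-06-15

Derivation:
;; 1. datewheel mhop(n→21) ~> 2013-05-15
;; 2. stash record(k→veto, v→%0) ~> snume
;; 3. stash record(k→vustomp, v→%0) ~> hiki
;; 4. stash record(k→fil, v→%0) ~> 948
;; 5. datewheel mhop(n→-35) ~> 2010-06-15
;; 6. stash fetch(k→veto) ~> 2013-05-15
;; 7. stash fetch(k→fil) ~> hiki
;; 8. stash knows(k→fil) ~> yes
;; 9. datewheel lastday() ~> 2010-06-30
;; 10. stash toss(k→veto) ~> 2013-05-15
;; 11. stash record(k→vustomp, v→-518) ~> snume
;; 12. datewheel weekday() ~> Wednesday
;; 13. stash tallyup() ~> 2
;; 14. datewheel gapto(d→2010-01-01) ~> -180


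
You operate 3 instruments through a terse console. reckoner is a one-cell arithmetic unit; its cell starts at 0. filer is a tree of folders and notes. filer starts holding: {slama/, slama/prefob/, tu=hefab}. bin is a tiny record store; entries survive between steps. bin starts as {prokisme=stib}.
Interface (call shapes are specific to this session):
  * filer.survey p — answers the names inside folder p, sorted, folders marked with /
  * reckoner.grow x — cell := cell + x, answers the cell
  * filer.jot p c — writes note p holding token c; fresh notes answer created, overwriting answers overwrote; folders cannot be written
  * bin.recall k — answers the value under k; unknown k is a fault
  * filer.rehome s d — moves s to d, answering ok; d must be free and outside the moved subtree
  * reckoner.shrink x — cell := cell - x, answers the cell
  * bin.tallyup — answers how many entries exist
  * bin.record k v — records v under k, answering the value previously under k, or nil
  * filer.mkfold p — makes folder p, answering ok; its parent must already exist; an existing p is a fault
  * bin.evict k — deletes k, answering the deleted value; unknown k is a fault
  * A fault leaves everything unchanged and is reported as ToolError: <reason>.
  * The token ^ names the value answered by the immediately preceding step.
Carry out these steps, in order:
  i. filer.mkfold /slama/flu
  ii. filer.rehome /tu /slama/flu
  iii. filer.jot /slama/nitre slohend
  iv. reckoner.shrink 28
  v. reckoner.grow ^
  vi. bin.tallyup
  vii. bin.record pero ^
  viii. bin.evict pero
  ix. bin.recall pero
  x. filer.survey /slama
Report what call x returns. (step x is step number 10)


Answer: [flu/, nitre, prefob/]

Derivation:
>> filer.mkfold(p='/slama/flu')
<< ok
>> filer.rehome(s='/tu', d='/slama/flu')
<< ToolError: exists
>> filer.jot(p='/slama/nitre', c='slohend')
<< created
>> reckoner.shrink(x='28')
<< -28
>> reckoner.grow(x='^')
<< -56
>> bin.tallyup()
<< 1
>> bin.record(k='pero', v='^')
<< nil
>> bin.evict(k='pero')
<< 1
>> bin.recall(k='pero')
<< ToolError: no such key pero
>> filer.survey(p='/slama')
<< [flu/, nitre, prefob/]


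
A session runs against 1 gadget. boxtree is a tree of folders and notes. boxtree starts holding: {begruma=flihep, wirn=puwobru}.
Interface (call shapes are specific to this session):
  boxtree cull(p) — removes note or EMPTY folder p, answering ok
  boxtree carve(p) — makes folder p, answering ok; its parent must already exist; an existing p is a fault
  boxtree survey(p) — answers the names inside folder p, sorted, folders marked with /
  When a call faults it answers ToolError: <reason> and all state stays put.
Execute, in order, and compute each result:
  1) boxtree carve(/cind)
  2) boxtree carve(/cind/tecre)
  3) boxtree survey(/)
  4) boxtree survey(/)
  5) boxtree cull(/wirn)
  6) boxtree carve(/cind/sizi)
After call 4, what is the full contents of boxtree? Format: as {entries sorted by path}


Answer: {begruma=flihep, cind/, cind/tecre/, wirn=puwobru}

Derivation:
[in] boxtree carve p='/cind'
[out] ok
[in] boxtree carve p='/cind/tecre'
[out] ok
[in] boxtree survey p='/'
[out] [begruma, cind/, wirn]
[in] boxtree survey p='/'
[out] [begruma, cind/, wirn]
[in] boxtree cull p='/wirn'
[out] ok
[in] boxtree carve p='/cind/sizi'
[out] ok


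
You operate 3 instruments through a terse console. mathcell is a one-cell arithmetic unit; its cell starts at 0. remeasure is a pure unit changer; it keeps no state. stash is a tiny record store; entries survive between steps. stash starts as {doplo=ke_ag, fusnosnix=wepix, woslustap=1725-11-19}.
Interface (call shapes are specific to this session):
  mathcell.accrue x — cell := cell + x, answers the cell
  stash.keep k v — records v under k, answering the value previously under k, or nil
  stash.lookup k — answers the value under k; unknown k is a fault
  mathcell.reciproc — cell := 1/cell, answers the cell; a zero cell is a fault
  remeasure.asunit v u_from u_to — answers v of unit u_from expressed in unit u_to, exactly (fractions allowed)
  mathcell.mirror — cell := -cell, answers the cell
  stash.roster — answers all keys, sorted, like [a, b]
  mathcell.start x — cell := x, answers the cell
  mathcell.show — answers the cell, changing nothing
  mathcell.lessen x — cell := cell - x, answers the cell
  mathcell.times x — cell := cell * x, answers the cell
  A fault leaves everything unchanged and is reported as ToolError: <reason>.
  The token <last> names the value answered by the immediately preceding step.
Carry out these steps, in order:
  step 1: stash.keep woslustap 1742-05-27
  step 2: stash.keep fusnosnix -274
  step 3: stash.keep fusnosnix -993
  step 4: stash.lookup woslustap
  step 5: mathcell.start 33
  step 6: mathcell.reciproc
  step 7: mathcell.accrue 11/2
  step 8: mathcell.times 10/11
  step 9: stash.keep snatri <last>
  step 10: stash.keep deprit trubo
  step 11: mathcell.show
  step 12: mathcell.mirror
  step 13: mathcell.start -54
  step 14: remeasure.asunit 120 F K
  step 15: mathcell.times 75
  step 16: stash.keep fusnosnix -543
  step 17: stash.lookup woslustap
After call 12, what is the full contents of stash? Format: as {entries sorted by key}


→ keep(k→woslustap, v→1742-05-27)
← 1725-11-19
→ keep(k→fusnosnix, v→-274)
← wepix
→ keep(k→fusnosnix, v→-993)
← -274
→ lookup(k→woslustap)
← 1742-05-27
→ start(x→33)
← 33
→ reciproc()
← 1/33
→ accrue(x→11/2)
← 365/66
→ times(x→10/11)
← 1825/363
→ keep(k→snatri, v→<last>)
← nil
→ keep(k→deprit, v→trubo)
← nil
→ show()
← 1825/363
→ mirror()
← -1825/363
→ start(x→-54)
← -54
→ asunit(v→120, u_from→F, u_to→K)
← 57967/180
→ times(x→75)
← -4050
→ keep(k→fusnosnix, v→-543)
← -993
→ lookup(k→woslustap)
← 1742-05-27

Answer: {deprit=trubo, doplo=ke_ag, fusnosnix=-993, snatri=1825/363, woslustap=1742-05-27}


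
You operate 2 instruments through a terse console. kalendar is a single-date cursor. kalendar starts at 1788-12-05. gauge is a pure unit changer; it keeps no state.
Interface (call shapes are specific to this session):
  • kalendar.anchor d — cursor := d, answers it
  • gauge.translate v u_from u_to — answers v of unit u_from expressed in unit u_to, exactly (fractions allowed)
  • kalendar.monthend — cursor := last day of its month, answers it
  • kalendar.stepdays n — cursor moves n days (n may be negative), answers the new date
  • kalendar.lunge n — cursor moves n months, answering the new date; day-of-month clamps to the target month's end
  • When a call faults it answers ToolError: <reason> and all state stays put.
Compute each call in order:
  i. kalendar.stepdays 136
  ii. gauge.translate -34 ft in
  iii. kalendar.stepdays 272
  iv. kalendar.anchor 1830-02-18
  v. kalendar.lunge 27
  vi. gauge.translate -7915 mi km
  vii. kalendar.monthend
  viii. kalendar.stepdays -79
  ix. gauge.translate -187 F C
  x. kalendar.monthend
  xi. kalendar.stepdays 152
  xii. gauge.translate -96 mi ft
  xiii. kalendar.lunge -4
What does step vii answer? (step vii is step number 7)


>> stepdays(n=136)
<< 1789-04-20
>> translate(v=-34, u_from=ft, u_to=in)
<< -408
>> stepdays(n=272)
<< 1790-01-17
>> anchor(d=1830-02-18)
<< 1830-02-18
>> lunge(n=27)
<< 1832-05-18
>> translate(v=-7915, u_from=mi, u_to=km)
<< -39806118/3125
>> monthend()
<< 1832-05-31
>> stepdays(n=-79)
<< 1832-03-13
>> translate(v=-187, u_from=F, u_to=C)
<< -365/3
>> monthend()
<< 1832-03-31
>> stepdays(n=152)
<< 1832-08-30
>> translate(v=-96, u_from=mi, u_to=ft)
<< -506880
>> lunge(n=-4)
<< 1832-04-30

Answer: 1832-05-31


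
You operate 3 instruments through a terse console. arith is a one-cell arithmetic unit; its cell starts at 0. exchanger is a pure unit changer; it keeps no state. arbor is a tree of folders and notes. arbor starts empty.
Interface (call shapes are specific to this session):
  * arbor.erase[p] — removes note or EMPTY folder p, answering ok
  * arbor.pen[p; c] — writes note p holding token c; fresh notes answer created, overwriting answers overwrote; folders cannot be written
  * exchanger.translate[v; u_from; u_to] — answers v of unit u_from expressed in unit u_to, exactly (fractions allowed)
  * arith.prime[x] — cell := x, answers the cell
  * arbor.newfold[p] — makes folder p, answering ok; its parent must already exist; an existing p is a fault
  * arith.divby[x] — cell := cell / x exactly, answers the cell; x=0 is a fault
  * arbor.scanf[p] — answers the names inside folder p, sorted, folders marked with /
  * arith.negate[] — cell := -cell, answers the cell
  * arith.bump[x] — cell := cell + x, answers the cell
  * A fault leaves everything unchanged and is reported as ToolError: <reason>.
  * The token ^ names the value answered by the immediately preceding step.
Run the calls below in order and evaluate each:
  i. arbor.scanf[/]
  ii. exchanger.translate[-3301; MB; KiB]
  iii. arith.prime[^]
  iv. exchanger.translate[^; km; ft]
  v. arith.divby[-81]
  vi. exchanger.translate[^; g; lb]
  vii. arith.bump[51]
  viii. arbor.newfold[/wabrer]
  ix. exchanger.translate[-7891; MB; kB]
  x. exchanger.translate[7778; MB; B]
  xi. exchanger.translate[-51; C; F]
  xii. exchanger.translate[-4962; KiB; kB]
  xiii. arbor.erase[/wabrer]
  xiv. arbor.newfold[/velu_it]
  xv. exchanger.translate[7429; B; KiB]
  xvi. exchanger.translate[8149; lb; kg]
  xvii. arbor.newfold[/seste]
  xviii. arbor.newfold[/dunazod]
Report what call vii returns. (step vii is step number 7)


Answer: 51644221/1296

Derivation:
Act: scanf[p='/']
Obs: []
Act: translate[v='-3301'; u_from='MB'; u_to='KiB']
Obs: -51578125/16
Act: prime[x='^']
Obs: -51578125/16
Act: translate[v='^'; u_from='km'; u_to='ft']
Obs: -4029541015625/381
Act: divby[x='-81']
Obs: 51578125/1296
Act: translate[v='^'; u_from='g'; u_to='lb']
Obs: 322363281250/3674098197
Act: bump[x='51']
Obs: 51644221/1296
Act: newfold[p='/wabrer']
Obs: ok
Act: translate[v='-7891'; u_from='MB'; u_to='kB']
Obs: -7891000
Act: translate[v='7778'; u_from='MB'; u_to='B']
Obs: 7778000000
Act: translate[v='-51'; u_from='C'; u_to='F']
Obs: -299/5
Act: translate[v='-4962'; u_from='KiB'; u_to='kB']
Obs: -635136/125
Act: erase[p='/wabrer']
Obs: ok
Act: newfold[p='/velu_it']
Obs: ok
Act: translate[v='7429'; u_from='B'; u_to='KiB']
Obs: 7429/1024
Act: translate[v='8149'; u_from='lb'; u_to='kg']
Obs: 369632422313/100000000
Act: newfold[p='/seste']
Obs: ok
Act: newfold[p='/dunazod']
Obs: ok


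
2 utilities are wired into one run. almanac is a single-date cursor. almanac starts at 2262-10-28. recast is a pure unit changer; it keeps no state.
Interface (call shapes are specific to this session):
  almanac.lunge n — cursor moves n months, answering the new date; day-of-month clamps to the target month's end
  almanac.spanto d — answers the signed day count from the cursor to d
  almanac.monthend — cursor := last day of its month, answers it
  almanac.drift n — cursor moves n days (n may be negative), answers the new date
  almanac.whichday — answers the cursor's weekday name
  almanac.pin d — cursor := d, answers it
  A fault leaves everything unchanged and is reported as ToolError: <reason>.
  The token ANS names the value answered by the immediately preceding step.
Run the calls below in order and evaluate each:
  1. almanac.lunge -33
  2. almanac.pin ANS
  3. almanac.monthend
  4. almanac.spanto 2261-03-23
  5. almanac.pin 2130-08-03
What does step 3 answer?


Answer: 2260-01-31

Derivation:
·→ almanac.lunge(n=-33)
·← 2260-01-28
·→ almanac.pin(d=ANS)
·← 2260-01-28
·→ almanac.monthend()
·← 2260-01-31
·→ almanac.spanto(d=2261-03-23)
·← 417
·→ almanac.pin(d=2130-08-03)
·← 2130-08-03


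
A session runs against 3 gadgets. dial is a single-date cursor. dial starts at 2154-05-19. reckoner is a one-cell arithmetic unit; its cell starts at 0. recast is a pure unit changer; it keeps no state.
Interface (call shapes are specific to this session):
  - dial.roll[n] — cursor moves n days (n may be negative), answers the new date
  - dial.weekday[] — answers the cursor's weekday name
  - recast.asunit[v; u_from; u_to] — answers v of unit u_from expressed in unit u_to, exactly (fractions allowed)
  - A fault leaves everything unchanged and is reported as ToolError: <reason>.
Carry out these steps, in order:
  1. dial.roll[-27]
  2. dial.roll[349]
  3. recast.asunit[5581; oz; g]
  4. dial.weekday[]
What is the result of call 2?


-> roll(n='-27')
<- 2154-04-22
-> roll(n='349')
<- 2155-04-06
-> asunit(v='5581', u_from='oz', u_to='g')
<- 253149901697/1600000
-> weekday()
<- Sunday

Answer: 2155-04-06


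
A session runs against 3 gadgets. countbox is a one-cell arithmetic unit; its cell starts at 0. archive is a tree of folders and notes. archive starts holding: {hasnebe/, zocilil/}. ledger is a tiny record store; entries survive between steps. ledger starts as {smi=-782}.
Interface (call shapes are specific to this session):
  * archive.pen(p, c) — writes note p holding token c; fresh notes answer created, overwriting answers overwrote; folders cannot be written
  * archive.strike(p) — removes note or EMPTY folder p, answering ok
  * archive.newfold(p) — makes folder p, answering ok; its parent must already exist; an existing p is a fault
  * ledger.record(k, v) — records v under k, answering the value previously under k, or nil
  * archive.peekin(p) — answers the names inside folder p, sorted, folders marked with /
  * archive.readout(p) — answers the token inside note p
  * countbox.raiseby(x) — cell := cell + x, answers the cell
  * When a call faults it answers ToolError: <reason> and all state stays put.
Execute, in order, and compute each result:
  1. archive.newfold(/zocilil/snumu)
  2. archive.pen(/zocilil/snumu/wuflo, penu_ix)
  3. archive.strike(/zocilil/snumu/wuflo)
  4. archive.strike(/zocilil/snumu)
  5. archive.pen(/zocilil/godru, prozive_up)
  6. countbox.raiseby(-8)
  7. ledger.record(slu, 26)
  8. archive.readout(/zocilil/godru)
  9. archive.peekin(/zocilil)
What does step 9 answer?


·→ newfold(p→/zocilil/snumu)
·← ok
·→ pen(p→/zocilil/snumu/wuflo, c→penu_ix)
·← created
·→ strike(p→/zocilil/snumu/wuflo)
·← ok
·→ strike(p→/zocilil/snumu)
·← ok
·→ pen(p→/zocilil/godru, c→prozive_up)
·← created
·→ raiseby(x→-8)
·← -8
·→ record(k→slu, v→26)
·← nil
·→ readout(p→/zocilil/godru)
·← prozive_up
·→ peekin(p→/zocilil)
·← [godru]

Answer: [godru]


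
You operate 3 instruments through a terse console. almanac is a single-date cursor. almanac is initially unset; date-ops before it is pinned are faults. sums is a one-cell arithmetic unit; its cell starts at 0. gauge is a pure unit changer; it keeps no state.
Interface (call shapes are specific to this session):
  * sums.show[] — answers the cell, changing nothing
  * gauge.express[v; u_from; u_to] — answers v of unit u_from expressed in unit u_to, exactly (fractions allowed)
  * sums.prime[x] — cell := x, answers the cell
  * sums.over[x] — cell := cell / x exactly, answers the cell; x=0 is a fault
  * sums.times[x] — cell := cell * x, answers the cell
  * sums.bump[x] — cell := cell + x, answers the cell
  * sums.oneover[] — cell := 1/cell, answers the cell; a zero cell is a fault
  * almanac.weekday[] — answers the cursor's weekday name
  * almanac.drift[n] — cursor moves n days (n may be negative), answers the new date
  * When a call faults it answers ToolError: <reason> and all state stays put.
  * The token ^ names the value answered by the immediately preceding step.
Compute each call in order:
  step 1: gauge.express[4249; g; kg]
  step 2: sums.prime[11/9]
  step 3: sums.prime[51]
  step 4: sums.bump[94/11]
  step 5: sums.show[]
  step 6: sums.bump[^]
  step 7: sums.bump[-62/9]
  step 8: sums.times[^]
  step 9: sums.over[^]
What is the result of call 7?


Answer: 11108/99

Derivation:
-- gauge.express(v: 4249, u_from: g, u_to: kg) -> 4249/1000
-- sums.prime(x: 11/9) -> 11/9
-- sums.prime(x: 51) -> 51
-- sums.bump(x: 94/11) -> 655/11
-- sums.show() -> 655/11
-- sums.bump(x: ^) -> 1310/11
-- sums.bump(x: -62/9) -> 11108/99
-- sums.times(x: ^) -> 123387664/9801
-- sums.over(x: ^) -> 1


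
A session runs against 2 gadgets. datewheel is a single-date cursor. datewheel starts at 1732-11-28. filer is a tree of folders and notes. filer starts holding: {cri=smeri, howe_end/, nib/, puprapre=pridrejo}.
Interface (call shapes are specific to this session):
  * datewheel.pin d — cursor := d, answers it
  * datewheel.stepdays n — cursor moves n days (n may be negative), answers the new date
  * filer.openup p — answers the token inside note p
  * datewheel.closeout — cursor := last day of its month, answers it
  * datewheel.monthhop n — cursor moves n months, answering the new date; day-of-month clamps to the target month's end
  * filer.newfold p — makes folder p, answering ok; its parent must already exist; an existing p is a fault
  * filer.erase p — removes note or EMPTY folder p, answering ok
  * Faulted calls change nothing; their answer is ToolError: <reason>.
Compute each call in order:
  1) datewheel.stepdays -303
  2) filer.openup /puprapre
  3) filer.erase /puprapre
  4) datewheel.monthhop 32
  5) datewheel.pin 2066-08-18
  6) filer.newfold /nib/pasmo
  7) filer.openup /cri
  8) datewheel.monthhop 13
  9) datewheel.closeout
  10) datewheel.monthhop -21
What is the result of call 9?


% datewheel.stepdays(n: -303) : 1732-01-30
% filer.openup(p: /puprapre) : pridrejo
% filer.erase(p: /puprapre) : ok
% datewheel.monthhop(n: 32) : 1734-09-30
% datewheel.pin(d: 2066-08-18) : 2066-08-18
% filer.newfold(p: /nib/pasmo) : ok
% filer.openup(p: /cri) : smeri
% datewheel.monthhop(n: 13) : 2067-09-18
% datewheel.closeout() : 2067-09-30
% datewheel.monthhop(n: -21) : 2065-12-30

Answer: 2067-09-30
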